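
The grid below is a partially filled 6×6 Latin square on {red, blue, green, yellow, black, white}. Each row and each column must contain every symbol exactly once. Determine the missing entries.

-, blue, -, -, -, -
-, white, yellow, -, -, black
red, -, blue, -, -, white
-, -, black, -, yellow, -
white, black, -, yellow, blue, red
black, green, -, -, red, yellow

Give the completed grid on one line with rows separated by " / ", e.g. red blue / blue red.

yellow blue red black white green / blue white yellow red green black / red yellow blue green black white / green red black white yellow blue / white black green yellow blue red / black green white blue red yellow

(r1,c6) = green
(r2,c5) = green
(r3,c2) = yellow
(r3,c5) = black
(r4,c2) = red
(r4,c6) = blue
(r5,c3) = green
(r6,c3) = white
(r6,c4) = blue
(r1,c1) = yellow
(r1,c3) = red
(r1,c5) = white
(r2,c1) = blue
(r2,c4) = red
(r3,c4) = green
(r4,c1) = green
(r4,c4) = white
(r1,c4) = black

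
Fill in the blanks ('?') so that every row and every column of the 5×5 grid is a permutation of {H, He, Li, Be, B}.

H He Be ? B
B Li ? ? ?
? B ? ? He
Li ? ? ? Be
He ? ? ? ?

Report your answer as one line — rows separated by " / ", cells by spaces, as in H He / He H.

(r1,c4) = Li
(r2,c5) = H
(r3,c1) = Be
(r3,c4) = H
(r4,c2) = H
(r5,c2) = Be
(r5,c4) = B
(r5,c5) = Li
(r2,c3) = He
(r2,c4) = Be
(r3,c3) = Li
(r4,c3) = B
(r4,c4) = He
(r5,c3) = H

H He Be Li B / B Li He Be H / Be B Li H He / Li H B He Be / He Be H B Li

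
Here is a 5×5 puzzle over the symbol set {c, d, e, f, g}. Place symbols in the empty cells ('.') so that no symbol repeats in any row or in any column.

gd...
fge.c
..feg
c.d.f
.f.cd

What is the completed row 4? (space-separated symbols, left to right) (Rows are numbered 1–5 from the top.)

c e d g f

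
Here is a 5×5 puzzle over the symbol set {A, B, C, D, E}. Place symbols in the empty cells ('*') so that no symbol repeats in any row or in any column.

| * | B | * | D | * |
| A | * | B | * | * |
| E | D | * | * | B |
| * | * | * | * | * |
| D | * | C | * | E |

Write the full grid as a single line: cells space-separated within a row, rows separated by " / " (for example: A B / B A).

Cell (r1,c1): row 1 has {B,D}; column 1 has {A,D,E} → C.
Cell (r1,c5): row 1 has {B,C,D}; column 5 has {B,E} → A.
Cell (r3,c3): row 3 has {B,D,E}; column 3 has {B,C} → A.
Cell (r3,c4): row 3 has {A,B,D,E}; column 4 has {D} → C.
Cell (r4,c1): row 4 is empty so far; column 1 has {A,C,D,E} → B.
Cell (r5,c2): row 5 has {C,D,E}; column 2 has {B,D} → A.
Cell (r5,c4): row 5 has {A,C,D,E}; column 4 has {C,D} → B.
Cell (r1,c3): row 1 has {A,B,C,D}; column 3 has {A,B,C} → E.
Cell (r2,c4): row 2 has {A,B}; column 4 has {B,C,D} → E.
Cell (r4,c3): row 4 has {B}; column 3 has {A,B,C,E} → D.
Cell (r4,c4): row 4 has {B,D}; column 4 has {B,C,D,E} → A.
Cell (r4,c5): row 4 has {A,B,D}; column 5 has {A,B,E} → C.
Cell (r2,c2): row 2 has {A,B,E}; column 2 has {A,B,D} → C.
Cell (r2,c5): row 2 has {A,B,C,E}; column 5 has {A,B,C,E} → D.
Cell (r4,c2): row 4 has {A,B,C,D}; column 2 has {A,B,C,D} → E.

C B E D A / A C B E D / E D A C B / B E D A C / D A C B E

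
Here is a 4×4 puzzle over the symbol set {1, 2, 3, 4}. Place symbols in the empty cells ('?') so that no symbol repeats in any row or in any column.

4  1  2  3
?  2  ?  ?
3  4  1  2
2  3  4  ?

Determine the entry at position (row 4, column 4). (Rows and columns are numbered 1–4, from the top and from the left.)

1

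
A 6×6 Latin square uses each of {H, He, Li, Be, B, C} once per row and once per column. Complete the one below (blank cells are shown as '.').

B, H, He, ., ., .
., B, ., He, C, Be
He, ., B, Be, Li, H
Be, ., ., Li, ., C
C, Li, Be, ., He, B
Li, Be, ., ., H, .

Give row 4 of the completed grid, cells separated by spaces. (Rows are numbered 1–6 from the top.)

Be He H Li B C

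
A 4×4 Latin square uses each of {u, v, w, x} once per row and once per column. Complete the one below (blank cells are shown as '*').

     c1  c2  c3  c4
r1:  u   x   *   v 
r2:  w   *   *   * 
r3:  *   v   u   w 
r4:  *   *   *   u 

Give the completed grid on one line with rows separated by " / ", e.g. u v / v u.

u x w v / w u v x / x v u w / v w x u

(r1,c3) = w
(r2,c2) = u
(r2,c4) = x
(r3,c1) = x
(r4,c1) = v
(r4,c2) = w
(r4,c3) = x
(r2,c3) = v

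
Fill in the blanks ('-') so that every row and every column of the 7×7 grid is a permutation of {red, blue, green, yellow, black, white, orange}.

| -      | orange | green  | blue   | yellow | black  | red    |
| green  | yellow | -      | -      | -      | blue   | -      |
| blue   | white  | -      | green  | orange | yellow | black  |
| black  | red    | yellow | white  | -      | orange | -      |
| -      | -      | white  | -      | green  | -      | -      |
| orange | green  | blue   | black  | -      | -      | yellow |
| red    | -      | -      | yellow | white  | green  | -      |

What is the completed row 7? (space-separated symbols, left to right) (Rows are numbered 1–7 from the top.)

red blue black yellow white green orange

(r1,c1) = white
(r3,c3) = red
(r4,c5) = blue
(r4,c7) = green
(r5,c1) = yellow
(r5,c6) = red
(r6,c5) = red
(r6,c6) = white
(r2,c5) = black
(r5,c4) = orange
(r5,c7) = blue
(r7,c7) = orange
(r2,c3) = orange
(r2,c4) = red
(r2,c7) = white
(r5,c2) = black
(r7,c2) = blue
(r7,c3) = black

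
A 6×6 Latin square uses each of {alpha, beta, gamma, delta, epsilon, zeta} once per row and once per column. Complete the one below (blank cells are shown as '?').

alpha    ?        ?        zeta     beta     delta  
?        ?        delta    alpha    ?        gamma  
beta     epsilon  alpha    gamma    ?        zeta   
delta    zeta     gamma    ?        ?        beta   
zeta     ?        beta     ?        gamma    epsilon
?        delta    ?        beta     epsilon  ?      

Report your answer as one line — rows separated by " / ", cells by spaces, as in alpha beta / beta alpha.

alpha gamma epsilon zeta beta delta / epsilon beta delta alpha zeta gamma / beta epsilon alpha gamma delta zeta / delta zeta gamma epsilon alpha beta / zeta alpha beta delta gamma epsilon / gamma delta zeta beta epsilon alpha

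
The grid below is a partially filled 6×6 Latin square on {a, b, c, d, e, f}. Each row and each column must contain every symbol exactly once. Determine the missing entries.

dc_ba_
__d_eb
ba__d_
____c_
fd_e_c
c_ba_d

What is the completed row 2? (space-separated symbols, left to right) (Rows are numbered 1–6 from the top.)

a f d c e b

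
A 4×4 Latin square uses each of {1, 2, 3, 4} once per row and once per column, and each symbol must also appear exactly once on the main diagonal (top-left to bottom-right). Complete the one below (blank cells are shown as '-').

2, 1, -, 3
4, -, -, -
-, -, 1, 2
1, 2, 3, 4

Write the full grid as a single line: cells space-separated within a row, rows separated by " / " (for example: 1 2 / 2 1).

At row 1, column 3: row 1 has {1,2,3}; column 3 has {1,3}; that leaves 4.
At row 2, column 2: row 2 has {4}; column 2 has {1,2}; the diagonal has {1,2,4}; that leaves 3.
At row 2, column 3: row 2 has {3,4}; column 3 has {1,3,4}; that leaves 2.
At row 2, column 4: row 2 has {2,3,4}; column 4 has {2,3,4}; that leaves 1.
At row 3, column 1: row 3 has {1,2}; column 1 has {1,2,4}; that leaves 3.
At row 3, column 2: row 3 has {1,2,3}; column 2 has {1,2,3}; that leaves 4.

2 1 4 3 / 4 3 2 1 / 3 4 1 2 / 1 2 3 4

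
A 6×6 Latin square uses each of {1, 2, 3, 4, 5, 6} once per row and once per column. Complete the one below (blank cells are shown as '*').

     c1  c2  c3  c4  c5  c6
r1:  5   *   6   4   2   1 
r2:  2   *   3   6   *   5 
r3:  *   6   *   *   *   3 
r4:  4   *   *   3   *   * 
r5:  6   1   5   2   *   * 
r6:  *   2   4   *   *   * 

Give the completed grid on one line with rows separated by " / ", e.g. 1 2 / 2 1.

5 3 6 4 2 1 / 2 4 3 6 1 5 / 1 6 2 5 4 3 / 4 5 1 3 6 2 / 6 1 5 2 3 4 / 3 2 4 1 5 6

Cell (r1,c2): row 1 has {1,2,4,5,6}; column 2 has {1,2,6} → 3.
Cell (r2,c2): row 2 has {2,3,5,6}; column 2 has {1,2,3,6} → 4.
Cell (r2,c5): row 2 has {2,3,4,5,6}; column 5 has {2} → 1.
Cell (r3,c1): row 3 has {3,6}; column 1 has {2,4,5,6} → 1.
Cell (r3,c3): row 3 has {1,3,6}; column 3 has {3,4,5,6} → 2.
Cell (r3,c4): row 3 has {1,2,3,6}; column 4 has {2,3,4,6} → 5.
Cell (r3,c5): row 3 has {1,2,3,5,6}; column 5 has {1,2} → 4.
Cell (r4,c2): row 4 has {3,4}; column 2 has {1,2,3,4,6} → 5.
Cell (r4,c3): row 4 has {3,4,5}; column 3 has {2,3,4,5,6} → 1.
Cell (r4,c5): row 4 has {1,3,4,5}; column 5 has {1,2,4} → 6.
Cell (r4,c6): row 4 has {1,3,4,5,6}; column 6 has {1,3,5} → 2.
Cell (r5,c5): row 5 has {1,2,5,6}; column 5 has {1,2,4,6} → 3.
Cell (r5,c6): row 5 has {1,2,3,5,6}; column 6 has {1,2,3,5} → 4.
Cell (r6,c1): row 6 has {2,4}; column 1 has {1,2,4,5,6} → 3.
Cell (r6,c4): row 6 has {2,3,4}; column 4 has {2,3,4,5,6} → 1.
Cell (r6,c5): row 6 has {1,2,3,4}; column 5 has {1,2,3,4,6} → 5.
Cell (r6,c6): row 6 has {1,2,3,4,5}; column 6 has {1,2,3,4,5} → 6.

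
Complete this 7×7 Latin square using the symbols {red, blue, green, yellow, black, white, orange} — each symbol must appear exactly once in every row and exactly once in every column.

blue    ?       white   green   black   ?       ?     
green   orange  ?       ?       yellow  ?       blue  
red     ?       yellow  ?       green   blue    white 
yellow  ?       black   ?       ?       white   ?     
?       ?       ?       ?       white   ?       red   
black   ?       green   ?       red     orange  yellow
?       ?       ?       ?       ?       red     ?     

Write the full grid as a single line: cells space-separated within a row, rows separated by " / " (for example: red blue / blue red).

At row 1, column 6: row 1 has {blue,green,black,white}; column 6 has {red,blue,white,orange}; that leaves yellow.
At row 1, column 7: row 1 has {blue,green,yellow,black,white}; column 7 has {red,blue,yellow,white}; that leaves orange.
At row 2, column 3: row 2 has {blue,green,yellow,orange}; column 3 has {green,yellow,black,white}; that leaves red.
At row 2, column 6: row 2 has {red,blue,green,yellow,orange}; column 6 has {red,blue,yellow,white,orange}; that leaves black.
At row 3, column 2: row 3 has {red,blue,green,yellow,white}; column 2 has {orange}; that leaves black.
At row 3, column 4: row 3 has {red,blue,green,yellow,black,white}; column 4 has {green}; that leaves orange.
At row 4, column 7: row 4 has {yellow,black,white}; column 7 has {red,blue,yellow,white,orange}; that leaves green.
At row 5, column 1: row 5 has {red,white}; column 1 has {red,blue,green,yellow,black}; that leaves orange.
At row 5, column 3: row 5 has {red,white,orange}; column 3 has {red,green,yellow,black,white}; that leaves blue.
At row 5, column 6: row 5 has {red,blue,white,orange}; column 6 has {red,blue,yellow,black,white,orange}; that leaves green.
At row 7, column 1: row 7 has {red}; column 1 has {red,blue,green,yellow,black,orange}; that leaves white.
At row 7, column 3: row 7 has {red,white}; column 3 has {red,blue,green,yellow,black,white}; that leaves orange.
At row 7, column 5: row 7 has {red,white,orange}; column 5 has {red,green,yellow,black,white}; that leaves blue.
At row 7, column 7: row 7 has {red,blue,white,orange}; column 7 has {red,blue,green,yellow,white,orange}; that leaves black.
At row 1, column 2: row 1 has {blue,green,yellow,black,white,orange}; column 2 has {black,orange}; that leaves red.
At row 2, column 4: row 2 has {red,blue,green,yellow,black,orange}; column 4 has {green,orange}; that leaves white.
At row 4, column 2: row 4 has {green,yellow,black,white}; column 2 has {red,black,orange}; that leaves blue.
At row 4, column 4: row 4 has {blue,green,yellow,black,white}; column 4 has {green,white,orange}; that leaves red.
At row 4, column 5: row 4 has {red,blue,green,yellow,black,white}; column 5 has {red,blue,green,yellow,black,white}; that leaves orange.
At row 5, column 2: row 5 has {red,blue,green,white,orange}; column 2 has {red,blue,black,orange}; that leaves yellow.
At row 5, column 4: row 5 has {red,blue,green,yellow,white,orange}; column 4 has {red,green,white,orange}; that leaves black.
At row 6, column 2: row 6 has {red,green,yellow,black,orange}; column 2 has {red,blue,yellow,black,orange}; that leaves white.
At row 6, column 4: row 6 has {red,green,yellow,black,white,orange}; column 4 has {red,green,black,white,orange}; that leaves blue.
At row 7, column 2: row 7 has {red,blue,black,white,orange}; column 2 has {red,blue,yellow,black,white,orange}; that leaves green.
At row 7, column 4: row 7 has {red,blue,green,black,white,orange}; column 4 has {red,blue,green,black,white,orange}; that leaves yellow.

blue red white green black yellow orange / green orange red white yellow black blue / red black yellow orange green blue white / yellow blue black red orange white green / orange yellow blue black white green red / black white green blue red orange yellow / white green orange yellow blue red black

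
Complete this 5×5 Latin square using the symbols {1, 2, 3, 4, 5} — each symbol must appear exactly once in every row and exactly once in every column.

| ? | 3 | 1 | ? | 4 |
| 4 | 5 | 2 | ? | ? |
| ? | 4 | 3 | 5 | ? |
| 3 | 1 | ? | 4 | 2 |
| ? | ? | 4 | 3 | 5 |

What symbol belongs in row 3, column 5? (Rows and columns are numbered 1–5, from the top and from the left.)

Cell (r1,c4): row 1 has {1,3,4}; column 4 has {3,4,5} → 2.
Cell (r2,c4): row 2 has {2,4,5}; column 4 has {2,3,4,5} → 1.
Cell (r2,c5): row 2 has {1,2,4,5}; column 5 has {2,4,5} → 3.
Cell (r3,c5): row 3 has {3,4,5}; column 5 has {2,3,4,5} → 1.

1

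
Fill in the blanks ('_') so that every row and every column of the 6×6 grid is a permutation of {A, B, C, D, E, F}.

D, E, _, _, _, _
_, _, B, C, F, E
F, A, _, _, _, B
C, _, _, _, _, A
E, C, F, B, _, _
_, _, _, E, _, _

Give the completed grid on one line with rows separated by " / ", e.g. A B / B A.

D E C A B F / A D B C F E / F A E D C B / C B D F E A / E C F B A D / B F A E D C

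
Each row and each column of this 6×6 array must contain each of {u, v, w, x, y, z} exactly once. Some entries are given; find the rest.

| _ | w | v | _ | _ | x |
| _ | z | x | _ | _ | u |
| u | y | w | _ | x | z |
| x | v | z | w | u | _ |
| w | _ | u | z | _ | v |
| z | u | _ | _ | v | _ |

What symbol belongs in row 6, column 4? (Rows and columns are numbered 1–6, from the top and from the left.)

x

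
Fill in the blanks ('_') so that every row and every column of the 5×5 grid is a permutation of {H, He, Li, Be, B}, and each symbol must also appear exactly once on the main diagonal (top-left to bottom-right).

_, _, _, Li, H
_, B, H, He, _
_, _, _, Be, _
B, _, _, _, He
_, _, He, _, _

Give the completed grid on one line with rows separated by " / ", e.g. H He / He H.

He Be B Li H / Be B H He Li / H He Li Be B / B Li Be H He / Li H He B Be

Cell (r3,c3): row 3 has {Be}; column 3 has {H,He}; the diagonal has {B} → Li.
Cell (r3,c5): row 3 has {Li,Be}; column 5 has {H,He} → B.
Cell (r4,c3): row 4 has {He,B}; column 3 has {H,He,Li} → Be.
Cell (r4,c4): row 4 has {He,Be,B}; column 4 has {He,Li,Be}; the diagonal has {Li,B} → H.
Cell (r5,c4): row 5 has {He}; column 4 has {H,He,Li,Be} → B.
Cell (r5,c5): row 5 has {He,B}; column 5 has {H,He,B}; the diagonal has {H,Li,B} → Be.
Cell (r1,c1): row 1 has {H,Li}; column 1 has {B}; the diagonal has {H,Li,Be,B} → He.
Cell (r1,c2): row 1 has {H,He,Li}; column 2 has {B} → Be.
Cell (r1,c3): row 1 has {H,He,Li,Be}; column 3 has {H,He,Li,Be} → B.
Cell (r2,c5): row 2 has {H,He,B}; column 5 has {H,He,Be,B} → Li.
Cell (r3,c1): row 3 has {Li,Be,B}; column 1 has {He,B} → H.
Cell (r3,c2): row 3 has {H,Li,Be,B}; column 2 has {Be,B} → He.
Cell (r4,c2): row 4 has {H,He,Be,B}; column 2 has {He,Be,B} → Li.
Cell (r5,c1): row 5 has {He,Be,B}; column 1 has {H,He,B} → Li.
Cell (r5,c2): row 5 has {He,Li,Be,B}; column 2 has {He,Li,Be,B} → H.
Cell (r2,c1): row 2 has {H,He,Li,B}; column 1 has {H,He,Li,B} → Be.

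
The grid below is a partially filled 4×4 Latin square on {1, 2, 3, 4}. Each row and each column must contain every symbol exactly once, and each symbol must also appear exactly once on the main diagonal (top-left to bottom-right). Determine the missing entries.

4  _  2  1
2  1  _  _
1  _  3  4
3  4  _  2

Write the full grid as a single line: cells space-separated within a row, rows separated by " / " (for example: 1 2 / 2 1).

Cell (r1,c2): row 1 has {1,2,4}; column 2 has {1,4} → 3.
Cell (r2,c3): row 2 has {1,2}; column 3 has {2,3} → 4.
Cell (r2,c4): row 2 has {1,2,4}; column 4 has {1,2,4} → 3.
Cell (r3,c2): row 3 has {1,3,4}; column 2 has {1,3,4} → 2.
Cell (r4,c3): row 4 has {2,3,4}; column 3 has {2,3,4} → 1.

4 3 2 1 / 2 1 4 3 / 1 2 3 4 / 3 4 1 2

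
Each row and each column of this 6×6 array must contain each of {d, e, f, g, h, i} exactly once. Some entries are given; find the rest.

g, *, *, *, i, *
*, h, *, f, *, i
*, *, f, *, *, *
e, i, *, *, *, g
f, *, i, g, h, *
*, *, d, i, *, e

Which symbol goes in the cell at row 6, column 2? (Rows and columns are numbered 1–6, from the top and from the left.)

f

At row 2, column 1: row 2 has {f,h,i}; column 1 has {e,f,g}; that leaves d.
At row 4, column 3: row 4 has {e,g,i}; column 3 has {d,f,i}; that leaves h.
At row 4, column 4: row 4 has {e,g,h,i}; column 4 has {f,g,i}; that leaves d.
At row 4, column 5: row 4 has {d,e,g,h,i}; column 5 has {h,i}; that leaves f.
At row 5, column 6: row 5 has {f,g,h,i}; column 6 has {e,g,i}; that leaves d.
At row 6, column 1: row 6 has {d,e,i}; column 1 has {d,e,f,g}; that leaves h.
At row 6, column 5: row 6 has {d,e,h,i}; column 5 has {f,h,i}; that leaves g.
At row 1, column 3: row 1 has {g,i}; column 3 has {d,f,h,i}; that leaves e.
At row 1, column 4: row 1 has {e,g,i}; column 4 has {d,f,g,i}; that leaves h.
At row 1, column 6: row 1 has {e,g,h,i}; column 6 has {d,e,g,i}; that leaves f.
At row 2, column 3: row 2 has {d,f,h,i}; column 3 has {d,e,f,h,i}; that leaves g.
At row 2, column 5: row 2 has {d,f,g,h,i}; column 5 has {f,g,h,i}; that leaves e.
At row 3, column 1: row 3 has {f}; column 1 has {d,e,f,g,h}; that leaves i.
At row 3, column 4: row 3 has {f,i}; column 4 has {d,f,g,h,i}; that leaves e.
At row 3, column 5: row 3 has {e,f,i}; column 5 has {e,f,g,h,i}; that leaves d.
At row 3, column 6: row 3 has {d,e,f,i}; column 6 has {d,e,f,g,i}; that leaves h.
At row 5, column 2: row 5 has {d,f,g,h,i}; column 2 has {h,i}; that leaves e.
At row 6, column 2: row 6 has {d,e,g,h,i}; column 2 has {e,h,i}; that leaves f.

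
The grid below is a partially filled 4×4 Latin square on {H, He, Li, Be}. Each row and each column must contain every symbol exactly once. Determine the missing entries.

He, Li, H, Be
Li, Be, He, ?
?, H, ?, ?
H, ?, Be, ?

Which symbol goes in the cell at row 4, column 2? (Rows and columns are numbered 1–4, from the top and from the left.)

He

At row 2, column 4: row 2 has {He,Li,Be}; column 4 has {Be}; that leaves H.
At row 3, column 1: row 3 has {H}; column 1 has {H,He,Li}; that leaves Be.
At row 3, column 3: row 3 has {H,Be}; column 3 has {H,He,Be}; that leaves Li.
At row 3, column 4: row 3 has {H,Li,Be}; column 4 has {H,Be}; that leaves He.
At row 4, column 2: row 4 has {H,Be}; column 2 has {H,Li,Be}; that leaves He.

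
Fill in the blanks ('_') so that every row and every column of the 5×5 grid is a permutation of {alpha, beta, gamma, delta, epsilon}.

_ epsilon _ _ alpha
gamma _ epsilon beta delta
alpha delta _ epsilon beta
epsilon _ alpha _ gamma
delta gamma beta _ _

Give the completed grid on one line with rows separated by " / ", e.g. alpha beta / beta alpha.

beta epsilon delta gamma alpha / gamma alpha epsilon beta delta / alpha delta gamma epsilon beta / epsilon beta alpha delta gamma / delta gamma beta alpha epsilon

At row 1, column 1: row 1 has {alpha,epsilon}; column 1 has {alpha,gamma,delta,epsilon}; that leaves beta.
At row 2, column 2: row 2 has {beta,gamma,delta,epsilon}; column 2 has {gamma,delta,epsilon}; that leaves alpha.
At row 3, column 3: row 3 has {alpha,beta,delta,epsilon}; column 3 has {alpha,beta,epsilon}; that leaves gamma.
At row 4, column 2: row 4 has {alpha,gamma,epsilon}; column 2 has {alpha,gamma,delta,epsilon}; that leaves beta.
At row 4, column 4: row 4 has {alpha,beta,gamma,epsilon}; column 4 has {beta,epsilon}; that leaves delta.
At row 5, column 4: row 5 has {beta,gamma,delta}; column 4 has {beta,delta,epsilon}; that leaves alpha.
At row 5, column 5: row 5 has {alpha,beta,gamma,delta}; column 5 has {alpha,beta,gamma,delta}; that leaves epsilon.
At row 1, column 3: row 1 has {alpha,beta,epsilon}; column 3 has {alpha,beta,gamma,epsilon}; that leaves delta.
At row 1, column 4: row 1 has {alpha,beta,delta,epsilon}; column 4 has {alpha,beta,delta,epsilon}; that leaves gamma.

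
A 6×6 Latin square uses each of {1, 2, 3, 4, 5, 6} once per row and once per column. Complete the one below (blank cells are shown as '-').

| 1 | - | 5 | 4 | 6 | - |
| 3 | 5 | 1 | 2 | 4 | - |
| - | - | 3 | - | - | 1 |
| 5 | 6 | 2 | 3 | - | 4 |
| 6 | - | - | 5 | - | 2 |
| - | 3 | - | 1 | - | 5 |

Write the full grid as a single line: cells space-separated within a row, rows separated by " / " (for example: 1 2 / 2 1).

1 2 5 4 6 3 / 3 5 1 2 4 6 / 2 4 3 6 5 1 / 5 6 2 3 1 4 / 6 1 4 5 3 2 / 4 3 6 1 2 5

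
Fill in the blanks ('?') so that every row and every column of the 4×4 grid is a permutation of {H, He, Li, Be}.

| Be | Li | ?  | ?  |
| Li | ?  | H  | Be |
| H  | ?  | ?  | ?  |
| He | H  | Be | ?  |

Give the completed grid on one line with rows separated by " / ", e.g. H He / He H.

Be Li He H / Li He H Be / H Be Li He / He H Be Li

(r1,c3) = He
(r1,c4) = H
(r2,c2) = He
(r3,c2) = Be
(r3,c3) = Li
(r3,c4) = He
(r4,c4) = Li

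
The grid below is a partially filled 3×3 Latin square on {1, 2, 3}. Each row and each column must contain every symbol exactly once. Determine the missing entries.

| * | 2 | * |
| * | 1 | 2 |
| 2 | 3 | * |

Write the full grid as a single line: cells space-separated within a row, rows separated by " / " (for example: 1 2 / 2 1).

1 2 3 / 3 1 2 / 2 3 1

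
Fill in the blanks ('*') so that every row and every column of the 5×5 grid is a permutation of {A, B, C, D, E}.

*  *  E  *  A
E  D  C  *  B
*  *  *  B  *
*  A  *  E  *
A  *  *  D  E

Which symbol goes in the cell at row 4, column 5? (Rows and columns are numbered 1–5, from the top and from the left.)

Cell (r1,c4): row 1 has {A,E}; column 4 has {B,D,E} → C.
Cell (r2,c4): row 2 has {B,C,D,E}; column 4 has {B,C,D,E} → A.
Cell (r5,c3): row 5 has {A,D,E}; column 3 has {C,E} → B.
Cell (r1,c2): row 1 has {A,C,E}; column 2 has {A,D} → B.
Cell (r4,c3): row 4 has {A,E}; column 3 has {B,C,E} → D.
Cell (r4,c5): row 4 has {A,D,E}; column 5 has {A,B,E} → C.

C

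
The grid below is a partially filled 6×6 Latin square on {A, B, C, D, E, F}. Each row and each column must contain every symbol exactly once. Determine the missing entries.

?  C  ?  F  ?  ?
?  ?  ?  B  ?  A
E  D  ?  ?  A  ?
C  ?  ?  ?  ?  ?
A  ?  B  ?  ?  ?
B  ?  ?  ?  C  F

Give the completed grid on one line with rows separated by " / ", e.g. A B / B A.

At row 1, column 1: row 1 has {C,F}; column 1 has {A,B,C,E}; that leaves D.
At row 2, column 1: row 2 has {A,B}; column 1 has {A,B,C,D,E}; that leaves F.
At row 2, column 2: row 2 has {A,B,F}; column 2 has {C,D}; that leaves E.
At row 2, column 5: row 2 has {A,B,E,F}; column 5 has {A,C}; that leaves D.
At row 3, column 4: row 3 has {A,D,E}; column 4 has {B,F}; that leaves C.
At row 3, column 6: row 3 has {A,C,D,E}; column 6 has {A,F}; that leaves B.
At row 5, column 2: row 5 has {A,B}; column 2 has {C,D,E}; that leaves F.
At row 5, column 5: row 5 has {A,B,F}; column 5 has {A,C,D}; that leaves E.
At row 6, column 2: row 6 has {B,C,F}; column 2 has {C,D,E,F}; that leaves A.
At row 1, column 5: row 1 has {C,D,F}; column 5 has {A,C,D,E}; that leaves B.
At row 1, column 6: row 1 has {B,C,D,F}; column 6 has {A,B,F}; that leaves E.
At row 2, column 3: row 2 has {A,B,D,E,F}; column 3 has {B}; that leaves C.
At row 3, column 3: row 3 has {A,B,C,D,E}; column 3 has {B,C}; that leaves F.
At row 4, column 2: row 4 has {C}; column 2 has {A,C,D,E,F}; that leaves B.
At row 4, column 5: row 4 has {B,C}; column 5 has {A,B,C,D,E}; that leaves F.
At row 4, column 6: row 4 has {B,C,F}; column 6 has {A,B,E,F}; that leaves D.
At row 5, column 4: row 5 has {A,B,E,F}; column 4 has {B,C,F}; that leaves D.
At row 5, column 6: row 5 has {A,B,D,E,F}; column 6 has {A,B,D,E,F}; that leaves C.
At row 6, column 4: row 6 has {A,B,C,F}; column 4 has {B,C,D,F}; that leaves E.
At row 1, column 3: row 1 has {B,C,D,E,F}; column 3 has {B,C,F}; that leaves A.
At row 4, column 3: row 4 has {B,C,D,F}; column 3 has {A,B,C,F}; that leaves E.
At row 4, column 4: row 4 has {B,C,D,E,F}; column 4 has {B,C,D,E,F}; that leaves A.
At row 6, column 3: row 6 has {A,B,C,E,F}; column 3 has {A,B,C,E,F}; that leaves D.

D C A F B E / F E C B D A / E D F C A B / C B E A F D / A F B D E C / B A D E C F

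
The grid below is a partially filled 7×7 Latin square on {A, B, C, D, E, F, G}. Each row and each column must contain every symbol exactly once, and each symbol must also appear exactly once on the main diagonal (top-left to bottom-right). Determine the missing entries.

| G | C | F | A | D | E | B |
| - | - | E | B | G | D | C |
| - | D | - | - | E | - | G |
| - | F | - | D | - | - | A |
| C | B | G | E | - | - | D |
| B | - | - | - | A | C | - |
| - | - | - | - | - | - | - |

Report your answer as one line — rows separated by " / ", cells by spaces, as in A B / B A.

row 2 has {B,C,D,E,G}; column 2 has {B,C,D,F}; the diagonal has {C,D,G} — only A is left for (r2,c2).
row 3 has {D,E,G}; column 3 has {E,F,G}; the diagonal has {A,C,D,G} — only B is left for (r3,c3).
row 4 has {A,D,F}; column 1 has {B,C,G} — only E is left for (r4,c1).
row 4 has {A,D,E,F}; column 3 has {B,E,F,G} — only C is left for (r4,c3).
row 4 has {A,C,D,E,F}; column 5 has {A,D,E,G} — only B is left for (r4,c5).
row 4 has {A,B,C,D,E,F}; column 6 has {C,D,E} — only G is left for (r4,c6).
row 5 has {B,C,D,E,G}; column 5 has {A,B,D,E,G}; the diagonal has {A,B,C,D,G} — only F is left for (r5,c5).
row 5 has {B,C,D,E,F,G}; column 6 has {C,D,E,G} — only A is left for (r5,c6).
row 6 has {A,B,C}; column 3 has {B,C,E,F,G} — only D is left for (r6,c3).
row 7 is empty so far; column 3 has {B,C,D,E,F,G} — only A is left for (r7,c3).
row 7 has {A}; column 5 has {A,B,D,E,F,G} — only C is left for (r7,c5).
row 7 has {A,C}; column 7 has {A,B,C,D,G}; the diagonal has {A,B,C,D,F,G} — only E is left for (r7,c7).
row 2 has {A,B,C,D,E,G}; column 1 has {B,C,E,G} — only F is left for (r2,c1).
row 3 has {B,D,E,G}; column 1 has {B,C,E,F,G} — only A is left for (r3,c1).
row 3 has {A,B,D,E,G}; column 6 has {A,C,D,E,G} — only F is left for (r3,c6).
row 6 has {A,B,C,D}; column 7 has {A,B,C,D,E,G} — only F is left for (r6,c7).
row 7 has {A,C,E}; column 1 has {A,B,C,E,F,G} — only D is left for (r7,c1).
row 7 has {A,C,D,E}; column 2 has {A,B,C,D,F} — only G is left for (r7,c2).
row 7 has {A,C,D,E,G}; column 4 has {A,B,D,E} — only F is left for (r7,c4).
row 7 has {A,C,D,E,F,G}; column 6 has {A,C,D,E,F,G} — only B is left for (r7,c6).
row 3 has {A,B,D,E,F,G}; column 4 has {A,B,D,E,F} — only C is left for (r3,c4).
row 6 has {A,B,C,D,F}; column 2 has {A,B,C,D,F,G} — only E is left for (r6,c2).
row 6 has {A,B,C,D,E,F}; column 4 has {A,B,C,D,E,F} — only G is left for (r6,c4).

G C F A D E B / F A E B G D C / A D B C E F G / E F C D B G A / C B G E F A D / B E D G A C F / D G A F C B E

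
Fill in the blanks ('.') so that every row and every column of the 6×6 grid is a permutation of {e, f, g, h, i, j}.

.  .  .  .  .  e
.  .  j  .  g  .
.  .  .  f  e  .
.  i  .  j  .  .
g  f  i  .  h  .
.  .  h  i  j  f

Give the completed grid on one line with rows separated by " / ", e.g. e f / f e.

j h f g i e / f e j h g i / i j g f e h / h i e j f g / g f i e h j / e g h i j f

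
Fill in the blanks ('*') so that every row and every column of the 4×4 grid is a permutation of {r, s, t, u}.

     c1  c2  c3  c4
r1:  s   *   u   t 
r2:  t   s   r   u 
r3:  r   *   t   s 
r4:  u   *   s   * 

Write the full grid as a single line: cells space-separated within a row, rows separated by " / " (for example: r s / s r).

(r1,c2) = r
(r3,c2) = u
(r4,c2) = t
(r4,c4) = r

s r u t / t s r u / r u t s / u t s r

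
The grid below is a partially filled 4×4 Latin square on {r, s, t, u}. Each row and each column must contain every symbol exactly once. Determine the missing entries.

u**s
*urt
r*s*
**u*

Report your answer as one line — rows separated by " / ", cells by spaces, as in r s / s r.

(r1,c3): row 1 has {s,u}; column 3 has {r,s,u}, so it must be t.
(r2,c1): row 2 has {r,t,u}; column 1 has {r,u}, so it must be s.
(r3,c2): row 3 has {r,s}; column 2 has {u}, so it must be t.
(r3,c4): row 3 has {r,s,t}; column 4 has {s,t}, so it must be u.
(r4,c1): row 4 has {u}; column 1 has {r,s,u}, so it must be t.
(r4,c4): row 4 has {t,u}; column 4 has {s,t,u}, so it must be r.
(r1,c2): row 1 has {s,t,u}; column 2 has {t,u}, so it must be r.
(r4,c2): row 4 has {r,t,u}; column 2 has {r,t,u}, so it must be s.

u r t s / s u r t / r t s u / t s u r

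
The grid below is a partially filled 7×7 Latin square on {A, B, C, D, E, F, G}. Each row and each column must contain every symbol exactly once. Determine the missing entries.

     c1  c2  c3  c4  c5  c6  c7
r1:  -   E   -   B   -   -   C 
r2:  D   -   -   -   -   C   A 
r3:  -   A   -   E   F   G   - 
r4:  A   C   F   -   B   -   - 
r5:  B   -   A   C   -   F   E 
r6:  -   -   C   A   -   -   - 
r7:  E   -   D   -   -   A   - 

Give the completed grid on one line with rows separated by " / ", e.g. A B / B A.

(r1,c3) = G
(r1,c6) = D
(r3,c1) = C
(r3,c3) = B
(r3,c7) = D
(r4,c6) = E
(r4,c7) = G
(r6,c6) = B
(r6,c7) = F
(r7,c7) = B
(r1,c1) = F
(r1,c5) = A
(r2,c3) = E
(r2,c5) = G
(r4,c4) = D
(r5,c5) = D
(r6,c1) = G
(r6,c2) = D
(r6,c5) = E
(r7,c5) = C
(r2,c4) = F
(r5,c2) = G
(r7,c2) = F
(r7,c4) = G
(r2,c2) = B

F E G B A D C / D B E F G C A / C A B E F G D / A C F D B E G / B G A C D F E / G D C A E B F / E F D G C A B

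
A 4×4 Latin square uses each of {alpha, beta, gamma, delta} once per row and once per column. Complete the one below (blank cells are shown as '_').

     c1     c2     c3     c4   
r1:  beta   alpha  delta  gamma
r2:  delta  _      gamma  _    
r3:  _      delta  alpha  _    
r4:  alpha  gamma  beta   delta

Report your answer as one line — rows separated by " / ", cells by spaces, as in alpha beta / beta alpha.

beta alpha delta gamma / delta beta gamma alpha / gamma delta alpha beta / alpha gamma beta delta

row 2 has {gamma,delta}; column 2 has {alpha,gamma,delta} — only beta is left for (r2,c2).
row 2 has {beta,gamma,delta}; column 4 has {gamma,delta} — only alpha is left for (r2,c4).
row 3 has {alpha,delta}; column 1 has {alpha,beta,delta} — only gamma is left for (r3,c1).
row 3 has {alpha,gamma,delta}; column 4 has {alpha,gamma,delta} — only beta is left for (r3,c4).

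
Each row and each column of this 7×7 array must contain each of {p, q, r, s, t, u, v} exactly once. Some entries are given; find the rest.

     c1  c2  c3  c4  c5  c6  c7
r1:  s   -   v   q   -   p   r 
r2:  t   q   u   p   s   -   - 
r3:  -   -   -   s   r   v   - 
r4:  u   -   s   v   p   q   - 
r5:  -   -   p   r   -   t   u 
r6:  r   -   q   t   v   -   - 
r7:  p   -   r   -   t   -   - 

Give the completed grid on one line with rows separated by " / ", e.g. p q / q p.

s t v q u p r / t q u p s r v / q u t s r v p / u r s v p q t / v s p r q t u / r p q t v u s / p v r u t s q

row 1 has {p,q,r,s,v}; column 5 has {p,r,s,t,v} — only u is left for (r1,c5).
row 2 has {p,q,s,t,u}; column 6 has {p,q,t,v} — only r is left for (r2,c6).
row 2 has {p,q,r,s,t,u}; column 7 has {r,u} — only v is left for (r2,c7).
row 3 has {r,s,v}; column 1 has {p,r,s,t,u} — only q is left for (r3,c1).
row 3 has {q,r,s,v}; column 3 has {p,q,r,s,u,v} — only t is left for (r3,c3).
row 3 has {q,r,s,t,v}; column 7 has {r,u,v} — only p is left for (r3,c7).
row 4 has {p,q,s,u,v}; column 7 has {p,r,u,v} — only t is left for (r4,c7).
row 5 has {p,r,t,u}; column 1 has {p,q,r,s,t,u} — only v is left for (r5,c1).
row 5 has {p,r,t,u,v}; column 2 has {q} — only s is left for (r5,c2).
row 5 has {p,r,s,t,u,v}; column 5 has {p,r,s,t,u,v} — only q is left for (r5,c5).
row 6 has {q,r,t,v}; column 7 has {p,r,t,u,v} — only s is left for (r6,c7).
row 7 has {p,r,t}; column 4 has {p,q,r,s,t,v} — only u is left for (r7,c4).
row 7 has {p,r,t,u}; column 6 has {p,q,r,t,v} — only s is left for (r7,c6).
row 7 has {p,r,s,t,u}; column 7 has {p,r,s,t,u,v} — only q is left for (r7,c7).
row 1 has {p,q,r,s,u,v}; column 2 has {q,s} — only t is left for (r1,c2).
row 3 has {p,q,r,s,t,v}; column 2 has {q,s,t} — only u is left for (r3,c2).
row 4 has {p,q,s,t,u,v}; column 2 has {q,s,t,u} — only r is left for (r4,c2).
row 6 has {q,r,s,t,v}; column 2 has {q,r,s,t,u} — only p is left for (r6,c2).
row 6 has {p,q,r,s,t,v}; column 6 has {p,q,r,s,t,v} — only u is left for (r6,c6).
row 7 has {p,q,r,s,t,u}; column 2 has {p,q,r,s,t,u} — only v is left for (r7,c2).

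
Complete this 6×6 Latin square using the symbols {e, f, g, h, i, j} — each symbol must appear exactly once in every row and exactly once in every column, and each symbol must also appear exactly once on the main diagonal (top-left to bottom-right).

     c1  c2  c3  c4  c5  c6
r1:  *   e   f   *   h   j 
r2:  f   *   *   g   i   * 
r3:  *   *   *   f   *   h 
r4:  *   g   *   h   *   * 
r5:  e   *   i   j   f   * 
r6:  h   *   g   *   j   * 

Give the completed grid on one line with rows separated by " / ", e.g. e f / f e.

At row 1, column 4: row 1 has {e,f,h,j}; column 4 has {f,g,h,j}; that leaves i.
At row 2, column 2: row 2 has {f,g,i}; column 2 has {e,g}; the diagonal has {f,h}; that leaves j.
At row 2, column 6: row 2 has {f,g,i,j}; column 6 has {h,j}; that leaves e.
At row 3, column 2: row 3 has {f,h}; column 2 has {e,g,j}; that leaves i.
At row 3, column 3: row 3 has {f,h,i}; column 3 has {f,g,i}; the diagonal has {f,h,j}; that leaves e.
At row 3, column 5: row 3 has {e,f,h,i}; column 5 has {f,h,i,j}; that leaves g.
At row 4, column 3: row 4 has {g,h}; column 3 has {e,f,g,i}; that leaves j.
At row 4, column 5: row 4 has {g,h,j}; column 5 has {f,g,h,i,j}; that leaves e.
At row 5, column 2: row 5 has {e,f,i,j}; column 2 has {e,g,i,j}; that leaves h.
At row 5, column 6: row 5 has {e,f,h,i,j}; column 6 has {e,h,j}; that leaves g.
At row 6, column 2: row 6 has {g,h,j}; column 2 has {e,g,h,i,j}; that leaves f.
At row 6, column 4: row 6 has {f,g,h,j}; column 4 has {f,g,h,i,j}; that leaves e.
At row 6, column 6: row 6 has {e,f,g,h,j}; column 6 has {e,g,h,j}; the diagonal has {e,f,h,j}; that leaves i.
At row 1, column 1: row 1 has {e,f,h,i,j}; column 1 has {e,f,h}; the diagonal has {e,f,h,i,j}; that leaves g.
At row 2, column 3: row 2 has {e,f,g,i,j}; column 3 has {e,f,g,i,j}; that leaves h.
At row 3, column 1: row 3 has {e,f,g,h,i}; column 1 has {e,f,g,h}; that leaves j.
At row 4, column 1: row 4 has {e,g,h,j}; column 1 has {e,f,g,h,j}; that leaves i.
At row 4, column 6: row 4 has {e,g,h,i,j}; column 6 has {e,g,h,i,j}; that leaves f.

g e f i h j / f j h g i e / j i e f g h / i g j h e f / e h i j f g / h f g e j i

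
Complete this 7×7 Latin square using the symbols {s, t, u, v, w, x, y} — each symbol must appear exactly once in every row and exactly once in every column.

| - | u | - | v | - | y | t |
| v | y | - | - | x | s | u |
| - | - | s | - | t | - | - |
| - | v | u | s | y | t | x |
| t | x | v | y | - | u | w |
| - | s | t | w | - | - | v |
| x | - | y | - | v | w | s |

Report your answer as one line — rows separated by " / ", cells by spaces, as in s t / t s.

s u x v w y t / v y w t x s u / u w s x t v y / w v u s y t x / t x v y s u w / y s t w u x v / x t y u v w s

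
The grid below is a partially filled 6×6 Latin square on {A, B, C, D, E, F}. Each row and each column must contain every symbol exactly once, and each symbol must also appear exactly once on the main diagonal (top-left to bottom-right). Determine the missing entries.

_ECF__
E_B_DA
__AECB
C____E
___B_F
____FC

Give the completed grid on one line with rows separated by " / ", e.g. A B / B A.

B E C F A D / E F B C D A / F D A E C B / C A F D B E / A C D B E F / D B E A F C

(r1,c6) = D
(r2,c2) = F
(r2,c4) = C
(r3,c2) = D
(r4,c4) = D
(r5,c5) = E
(r6,c4) = A
(r1,c1) = B
(r1,c5) = A
(r3,c1) = F
(r4,c3) = F
(r4,c5) = B
(r5,c3) = D
(r6,c1) = D
(r6,c2) = B
(r6,c3) = E
(r4,c2) = A
(r5,c1) = A
(r5,c2) = C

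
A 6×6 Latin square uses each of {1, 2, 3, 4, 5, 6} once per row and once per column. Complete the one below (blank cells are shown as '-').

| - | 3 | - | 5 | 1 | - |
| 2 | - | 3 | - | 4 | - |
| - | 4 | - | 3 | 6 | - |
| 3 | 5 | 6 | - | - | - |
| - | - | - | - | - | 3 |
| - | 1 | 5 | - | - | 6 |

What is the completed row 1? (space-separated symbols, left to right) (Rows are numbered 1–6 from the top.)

(r2,c2): row 2 has {2,3,4}; column 2 has {1,3,4,5}, so it must be 6.
(r2,c4): row 2 has {2,3,4,6}; column 4 has {3,5}, so it must be 1.
(r2,c6): row 2 has {1,2,3,4,6}; column 6 has {3,6}, so it must be 5.
(r4,c5): row 4 has {3,5,6}; column 5 has {1,4,6}, so it must be 2.
(r5,c2): row 5 has {3}; column 2 has {1,3,4,5,6}, so it must be 2.
(r5,c5): row 5 has {2,3}; column 5 has {1,2,4,6}, so it must be 5.
(r6,c1): row 6 has {1,5,6}; column 1 has {2,3}, so it must be 4.
(r6,c4): row 6 has {1,4,5,6}; column 4 has {1,3,5}, so it must be 2.
(r6,c5): row 6 has {1,2,4,5,6}; column 5 has {1,2,4,5,6}, so it must be 3.
(r1,c1): row 1 has {1,3,5}; column 1 has {2,3,4}, so it must be 6.
(r4,c4): row 4 has {2,3,5,6}; column 4 has {1,2,3,5}, so it must be 4.
(r4,c6): row 4 has {2,3,4,5,6}; column 6 has {3,5,6}, so it must be 1.
(r5,c1): row 5 has {2,3,5}; column 1 has {2,3,4,6}, so it must be 1.
(r5,c3): row 5 has {1,2,3,5}; column 3 has {3,5,6}, so it must be 4.
(r5,c4): row 5 has {1,2,3,4,5}; column 4 has {1,2,3,4,5}, so it must be 6.
(r1,c3): row 1 has {1,3,5,6}; column 3 has {3,4,5,6}, so it must be 2.
(r1,c6): row 1 has {1,2,3,5,6}; column 6 has {1,3,5,6}, so it must be 4.

6 3 2 5 1 4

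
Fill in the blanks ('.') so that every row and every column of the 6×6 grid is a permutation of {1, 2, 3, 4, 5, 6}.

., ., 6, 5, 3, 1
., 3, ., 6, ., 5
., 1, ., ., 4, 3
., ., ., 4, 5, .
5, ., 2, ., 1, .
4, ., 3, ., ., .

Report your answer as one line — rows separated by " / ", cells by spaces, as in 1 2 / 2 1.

(r1,c1) = 2
(r1,c2) = 4
(r2,c1) = 1
(r2,c3) = 4
(r2,c5) = 2
(r3,c1) = 6
(r3,c3) = 5
(r3,c4) = 2
(r4,c1) = 3
(r4,c3) = 1
(r5,c2) = 6
(r5,c4) = 3
(r5,c6) = 4
(r6,c4) = 1
(r6,c5) = 6
(r6,c6) = 2
(r4,c2) = 2
(r4,c6) = 6
(r6,c2) = 5

2 4 6 5 3 1 / 1 3 4 6 2 5 / 6 1 5 2 4 3 / 3 2 1 4 5 6 / 5 6 2 3 1 4 / 4 5 3 1 6 2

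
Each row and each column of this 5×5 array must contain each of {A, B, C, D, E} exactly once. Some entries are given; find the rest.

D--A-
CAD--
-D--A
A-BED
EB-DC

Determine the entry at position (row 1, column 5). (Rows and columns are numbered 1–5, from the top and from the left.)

B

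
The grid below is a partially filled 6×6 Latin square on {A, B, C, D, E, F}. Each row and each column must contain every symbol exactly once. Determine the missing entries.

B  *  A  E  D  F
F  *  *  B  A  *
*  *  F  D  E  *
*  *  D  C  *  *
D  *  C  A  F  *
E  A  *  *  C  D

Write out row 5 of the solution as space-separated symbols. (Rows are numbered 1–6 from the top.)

(r1,c2): row 1 has {A,B,D,E,F}; column 2 has {A}, so it must be C.
(r2,c3): row 2 has {A,B,F}; column 3 has {A,C,D,F}, so it must be E.
(r2,c6): row 2 has {A,B,E,F}; column 6 has {D,F}, so it must be C.
(r3,c2): row 3 has {D,E,F}; column 2 has {A,C}, so it must be B.
(r3,c6): row 3 has {B,D,E,F}; column 6 has {C,D,F}, so it must be A.
(r4,c1): row 4 has {C,D}; column 1 has {B,D,E,F}, so it must be A.
(r4,c5): row 4 has {A,C,D}; column 5 has {A,C,D,E,F}, so it must be B.
(r4,c6): row 4 has {A,B,C,D}; column 6 has {A,C,D,F}, so it must be E.
(r5,c2): row 5 has {A,C,D,F}; column 2 has {A,B,C}, so it must be E.
(r5,c6): row 5 has {A,C,D,E,F}; column 6 has {A,C,D,E,F}, so it must be B.

D E C A F B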